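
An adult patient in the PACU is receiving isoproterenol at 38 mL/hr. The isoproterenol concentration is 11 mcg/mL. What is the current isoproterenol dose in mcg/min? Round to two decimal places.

Drug rate = 38 mL/hr × 11 mcg/mL = 418 mcg/hr
418 mcg/hr ÷ 60 min/hr = 6.966667 mcg/min

6.97 mcg/min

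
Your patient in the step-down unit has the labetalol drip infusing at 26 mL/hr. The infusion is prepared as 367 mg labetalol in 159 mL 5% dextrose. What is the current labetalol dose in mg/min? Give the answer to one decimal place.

1.0 mg/min

Concentration = 367 mg ÷ 159 mL = 2.308176 mg/mL
Drug rate = 26 mL/hr × 2.308176 mg/mL = 60.01258 mg/hr
60.01258 mg/hr ÷ 60 min/hr = 1.00021 mg/min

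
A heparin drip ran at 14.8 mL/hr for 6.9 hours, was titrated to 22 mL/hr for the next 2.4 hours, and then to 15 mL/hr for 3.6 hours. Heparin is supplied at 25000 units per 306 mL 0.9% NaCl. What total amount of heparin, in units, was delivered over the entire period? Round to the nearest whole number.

Concentration = 25000 units ÷ 306 mL = 81.69935 units/mL
Stage 1: 14.8 mL/hr × 6.9 hr = 102.12 mL → 102.12 mL × 81.69935 units/mL = 8343.137 units
Stage 2: 22 mL/hr × 2.4 hr = 52.8 mL → 52.8 mL × 81.69935 units/mL = 4313.725 units
Stage 3: 15 mL/hr × 3.6 hr = 54 mL → 54 mL × 81.69935 units/mL = 4411.765 units
Total = 8343.137 + 4313.725 + 4411.765 = 17068.63 units

17069 units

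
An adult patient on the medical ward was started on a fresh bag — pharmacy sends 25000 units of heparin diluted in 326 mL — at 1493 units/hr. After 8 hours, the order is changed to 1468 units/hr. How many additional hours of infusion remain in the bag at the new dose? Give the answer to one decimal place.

8.9 hours

Initial rate:
Concentration = 25000 units ÷ 326 mL = 76.68712 units/mL
Rate = 1493 units/hr ÷ 76.68712 units/mL = 19.46872 mL/hr
Volume infused so far = 19.46872 mL/hr × 8 hr = 155.7498 mL
Volume remaining = 326 − 155.7498 = 170.2502 mL
New rate:
Rate = 1468 units/hr ÷ 76.68712 units/mL = 19.14272 mL/hr
Time remaining = 170.2502 mL ÷ 19.14272 mL/hr = 8.893733 hr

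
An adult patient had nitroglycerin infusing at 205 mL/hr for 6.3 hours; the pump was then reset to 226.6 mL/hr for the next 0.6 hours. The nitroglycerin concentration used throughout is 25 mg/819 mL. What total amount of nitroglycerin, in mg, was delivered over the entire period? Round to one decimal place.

Concentration = 25 mg ÷ 819 mL = 0.03052503 mg/mL
Stage 1: 205 mL/hr × 6.3 hr = 1291.5 mL → 1291.5 mL × 0.03052503 mg/mL = 39.42308 mg
Stage 2: 226.6 mL/hr × 0.6 hr = 135.96 mL → 135.96 mL × 0.03052503 mg/mL = 4.150183 mg
Total = 39.42308 + 4.150183 = 43.57326 mg

43.6 mg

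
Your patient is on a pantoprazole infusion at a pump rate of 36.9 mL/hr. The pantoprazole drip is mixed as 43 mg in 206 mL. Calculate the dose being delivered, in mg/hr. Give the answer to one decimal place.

Concentration = 43 mg ÷ 206 mL = 0.2087379 mg/mL
Drug rate = 36.9 mL/hr × 0.2087379 mg/mL = 7.702427 mg/hr

7.7 mg/hr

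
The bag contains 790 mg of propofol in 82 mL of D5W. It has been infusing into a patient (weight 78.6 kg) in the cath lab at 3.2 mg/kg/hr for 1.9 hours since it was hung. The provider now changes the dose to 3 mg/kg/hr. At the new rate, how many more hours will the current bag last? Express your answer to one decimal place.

1.3 hours

Initial rate:
Dose = 3.2 mg/kg/hr × 78.6 kg = 251.52 mg/hr
Concentration = 790 mg ÷ 82 mL = 9.634146 mg/mL
Rate = 251.52 mg/hr ÷ 9.634146 mg/mL = 26.10714 mL/hr
Volume infused so far = 26.10714 mL/hr × 1.9 hr = 49.60356 mL
Volume remaining = 82 − 49.60356 = 32.39644 mL
New rate:
Dose = 3 mg/kg/hr × 78.6 kg = 235.8 mg/hr
Rate = 235.8 mg/hr ÷ 9.634146 mg/mL = 24.47544 mL/hr
Time remaining = 32.39644 mL ÷ 24.47544 mL/hr = 1.32363 hr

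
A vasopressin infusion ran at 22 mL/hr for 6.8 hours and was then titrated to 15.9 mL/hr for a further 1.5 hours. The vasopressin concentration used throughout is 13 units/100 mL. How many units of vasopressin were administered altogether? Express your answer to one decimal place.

Concentration = 13 units ÷ 100 mL = 0.13 units/mL
Stage 1: 22 mL/hr × 6.8 hr = 149.6 mL → 149.6 mL × 0.13 units/mL = 19.448 units
Stage 2: 15.9 mL/hr × 1.5 hr = 23.85 mL → 23.85 mL × 0.13 units/mL = 3.1005 units
Total = 19.448 + 3.1005 = 22.5485 units

22.5 units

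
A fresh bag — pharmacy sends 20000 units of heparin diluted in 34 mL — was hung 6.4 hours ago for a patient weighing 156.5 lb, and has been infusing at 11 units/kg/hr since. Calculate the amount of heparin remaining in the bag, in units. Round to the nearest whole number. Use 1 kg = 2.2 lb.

Weight = 156.5 lb ÷ 2.2 lb/kg = 71.13636 kg
Dose = 11 units/kg/hr × 71.13636 kg = 782.5 units/hr
Concentration = 20000 units ÷ 34 mL = 588.2353 units/mL
Rate = 782.5 units/hr ÷ 588.2353 units/mL = 1.33025 mL/hr
Volume infused = 1.33025 mL/hr × 6.4 hr = 8.5136 mL
Volume remaining = 34 − 8.5136 = 25.4864 mL
Drug remaining = 25.4864 mL × 588.2353 units/mL = 14992 units

14992 units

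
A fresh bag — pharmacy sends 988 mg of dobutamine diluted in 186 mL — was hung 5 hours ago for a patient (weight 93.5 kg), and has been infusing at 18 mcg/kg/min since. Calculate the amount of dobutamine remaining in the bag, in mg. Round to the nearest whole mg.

483 mg

Dose = 18 mcg/kg/min × 93.5 kg = 1683 mcg/min
1683 mcg/min × 60 min/hr = 100980 mcg/hr
Concentration = 988 mg ÷ 186 mL = 5.311828 mg/mL = 5311.828 mcg/mL
Rate = 100980 mcg/hr ÷ 5311.828 mcg/mL = 19.0104 mL/hr
Volume infused = 19.0104 mL/hr × 5 hr = 95.05202 mL
Volume remaining = 186 − 95.05202 = 90.94798 mL
Drug remaining = 90.94798 mL × 5311.828 mcg/mL = 483100 mcg = 483.1 mg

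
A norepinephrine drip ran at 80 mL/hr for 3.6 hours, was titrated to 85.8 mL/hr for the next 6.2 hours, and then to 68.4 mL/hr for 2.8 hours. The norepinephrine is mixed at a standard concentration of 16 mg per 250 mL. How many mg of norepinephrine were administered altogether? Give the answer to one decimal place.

64.7 mg

Concentration = 16 mg ÷ 250 mL = 0.064 mg/mL
Stage 1: 80 mL/hr × 3.6 hr = 288 mL → 288 mL × 0.064 mg/mL = 18.432 mg
Stage 2: 85.8 mL/hr × 6.2 hr = 531.96 mL → 531.96 mL × 0.064 mg/mL = 34.04544 mg
Stage 3: 68.4 mL/hr × 2.8 hr = 191.52 mL → 191.52 mL × 0.064 mg/mL = 12.25728 mg
Total = 18.432 + 34.04544 + 12.25728 = 64.73472 mg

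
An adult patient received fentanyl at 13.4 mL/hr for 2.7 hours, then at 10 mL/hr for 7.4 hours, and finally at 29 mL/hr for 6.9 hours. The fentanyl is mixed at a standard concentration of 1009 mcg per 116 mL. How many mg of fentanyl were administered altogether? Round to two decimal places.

2.70 mg

Concentration = 1009 mcg ÷ 116 mL = 8.698276 mcg/mL
Stage 1: 13.4 mL/hr × 2.7 hr = 36.18 mL → 36.18 mL × 8.698276 mcg/mL = 314.7036 mcg
Stage 2: 10 mL/hr × 7.4 hr = 74 mL → 74 mL × 8.698276 mcg/mL = 643.6724 mcg
Stage 3: 29 mL/hr × 6.9 hr = 200.1 mL → 200.1 mL × 8.698276 mcg/mL = 1740.525 mcg
Total = 314.7036 + 643.6724 + 1740.525 = 2698.901 mcg = 2.698901 mg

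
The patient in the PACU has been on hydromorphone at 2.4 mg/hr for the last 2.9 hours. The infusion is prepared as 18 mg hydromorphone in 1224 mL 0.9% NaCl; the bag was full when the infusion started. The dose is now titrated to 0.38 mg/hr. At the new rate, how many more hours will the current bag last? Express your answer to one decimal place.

29.1 hours

Initial rate:
Concentration = 18 mg ÷ 1224 mL = 0.01470588 mg/mL
Rate = 2.4 mg/hr ÷ 0.01470588 mg/mL = 163.2 mL/hr
Volume infused so far = 163.2 mL/hr × 2.9 hr = 473.28 mL
Volume remaining = 1224 − 473.28 = 750.72 mL
New rate:
Rate = 0.38 mg/hr ÷ 0.01470588 mg/mL = 25.84 mL/hr
Time remaining = 750.72 mL ÷ 25.84 mL/hr = 29.05263 hr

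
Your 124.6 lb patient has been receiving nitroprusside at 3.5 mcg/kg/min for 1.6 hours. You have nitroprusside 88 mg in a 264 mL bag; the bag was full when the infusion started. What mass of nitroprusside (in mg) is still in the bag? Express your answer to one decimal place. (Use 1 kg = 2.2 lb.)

Weight = 124.6 lb ÷ 2.2 lb/kg = 56.63636 kg
Dose = 3.5 mcg/kg/min × 56.63636 kg = 198.2273 mcg/min
198.2273 mcg/min × 60 min/hr = 11893.64 mcg/hr
Concentration = 88 mg ÷ 264 mL = 0.3333333 mg/mL = 333.3333 mcg/mL
Rate = 11893.64 mcg/hr ÷ 333.3333 mcg/mL = 35.68091 mL/hr
Volume infused = 35.68091 mL/hr × 1.6 hr = 57.08945 mL
Volume remaining = 264 − 57.08945 = 206.9105 mL
Drug remaining = 206.9105 mL × 333.3333 mcg/mL = 68970.18 mcg = 68.97018 mg

69.0 mg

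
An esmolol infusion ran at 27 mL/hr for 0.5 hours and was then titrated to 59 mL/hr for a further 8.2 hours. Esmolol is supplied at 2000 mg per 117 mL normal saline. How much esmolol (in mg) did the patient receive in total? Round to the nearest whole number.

Concentration = 2000 mg ÷ 117 mL = 17.09402 mg/mL
Stage 1: 27 mL/hr × 0.5 hr = 13.5 mL → 13.5 mL × 17.09402 mg/mL = 230.7692 mg
Stage 2: 59 mL/hr × 8.2 hr = 483.8 mL → 483.8 mL × 17.09402 mg/mL = 8270.085 mg
Total = 230.7692 + 8270.085 = 8500.855 mg

8501 mg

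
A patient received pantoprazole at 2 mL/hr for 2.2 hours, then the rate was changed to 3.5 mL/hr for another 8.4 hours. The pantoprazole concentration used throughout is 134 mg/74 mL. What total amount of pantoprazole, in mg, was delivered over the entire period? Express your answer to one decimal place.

61.2 mg

Concentration = 134 mg ÷ 74 mL = 1.810811 mg/mL
Stage 1: 2 mL/hr × 2.2 hr = 4.4 mL → 4.4 mL × 1.810811 mg/mL = 7.967568 mg
Stage 2: 3.5 mL/hr × 8.4 hr = 29.4 mL → 29.4 mL × 1.810811 mg/mL = 53.23784 mg
Total = 7.967568 + 53.23784 = 61.20541 mg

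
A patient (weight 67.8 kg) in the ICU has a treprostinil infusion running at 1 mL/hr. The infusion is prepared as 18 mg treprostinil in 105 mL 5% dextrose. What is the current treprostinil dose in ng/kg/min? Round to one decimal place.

Concentration = 18 mg ÷ 105 mL = 0.1714286 mg/mL = 171428.6 ng/mL
Drug rate = 1 mL/hr × 171428.6 ng/mL = 171428.6 ng/hr
171428.6 ng/hr ÷ 60 min/hr = 2857.143 ng/min
2857.143 ng/min ÷ 67.8 kg = 42.14075 ng/kg/min

42.1 ng/kg/min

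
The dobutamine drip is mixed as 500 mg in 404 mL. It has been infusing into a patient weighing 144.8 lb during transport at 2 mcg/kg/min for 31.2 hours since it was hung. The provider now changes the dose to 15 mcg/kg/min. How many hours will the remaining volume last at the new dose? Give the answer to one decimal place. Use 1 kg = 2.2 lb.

Initial rate:
Weight = 144.8 lb ÷ 2.2 lb/kg = 65.81818 kg
Dose = 2 mcg/kg/min × 65.81818 kg = 131.6364 mcg/min
131.6364 mcg/min × 60 min/hr = 7898.182 mcg/hr
Concentration = 500 mg ÷ 404 mL = 1.237624 mg/mL = 1237.624 mcg/mL
Rate = 7898.182 mcg/hr ÷ 1237.624 mcg/mL = 6.381731 mL/hr
Volume infused so far = 6.381731 mL/hr × 31.2 hr = 199.11 mL
Volume remaining = 404 − 199.11 = 204.89 mL
New rate:
Dose = 15 mcg/kg/min × 65.81818 kg = 987.2727 mcg/min
987.2727 mcg/min × 60 min/hr = 59236.36 mcg/hr
Rate = 59236.36 mcg/hr ÷ 1237.624 mcg/mL = 47.86298 mL/hr
Time remaining = 204.89 mL ÷ 47.86298 mL/hr = 4.280761 hr

4.3 hours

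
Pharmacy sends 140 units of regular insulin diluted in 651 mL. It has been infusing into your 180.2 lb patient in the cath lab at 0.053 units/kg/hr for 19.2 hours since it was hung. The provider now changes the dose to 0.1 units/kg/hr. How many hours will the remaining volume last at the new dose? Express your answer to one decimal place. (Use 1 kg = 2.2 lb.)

6.9 hours

Initial rate:
Weight = 180.2 lb ÷ 2.2 lb/kg = 81.90909 kg
Dose = 0.053 units/kg/hr × 81.90909 kg = 4.341182 units/hr
Concentration = 140 units ÷ 651 mL = 0.2150538 units/mL
Rate = 4.341182 units/hr ÷ 0.2150538 units/mL = 20.1865 mL/hr
Volume infused so far = 20.1865 mL/hr × 19.2 hr = 387.5807 mL
Volume remaining = 651 − 387.5807 = 263.4193 mL
New rate:
Dose = 0.1 units/kg/hr × 81.90909 kg = 8.190909 units/hr
Rate = 8.190909 units/hr ÷ 0.2150538 units/mL = 38.08773 mL/hr
Time remaining = 263.4193 mL ÷ 38.08773 mL/hr = 6.91612 hr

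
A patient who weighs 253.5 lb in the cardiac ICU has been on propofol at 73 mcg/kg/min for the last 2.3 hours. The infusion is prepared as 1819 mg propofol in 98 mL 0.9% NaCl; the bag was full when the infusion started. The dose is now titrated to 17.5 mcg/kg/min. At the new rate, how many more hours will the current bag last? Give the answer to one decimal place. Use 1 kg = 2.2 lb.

5.4 hours

Initial rate:
Weight = 253.5 lb ÷ 2.2 lb/kg = 115.2273 kg
Dose = 73 mcg/kg/min × 115.2273 kg = 8411.591 mcg/min
8411.591 mcg/min × 60 min/hr = 504695.5 mcg/hr
Concentration = 1819 mg ÷ 98 mL = 18.56122 mg/mL = 18561.22 mcg/mL
Rate = 504695.5 mcg/hr ÷ 18561.22 mcg/mL = 27.19085 mL/hr
Volume infused so far = 27.19085 mL/hr × 2.3 hr = 62.53895 mL
Volume remaining = 98 − 62.53895 = 35.46105 mL
New rate:
Dose = 17.5 mcg/kg/min × 115.2273 kg = 2016.477 mcg/min
2016.477 mcg/min × 60 min/hr = 120988.6 mcg/hr
Rate = 120988.6 mcg/hr ÷ 18561.22 mcg/mL = 6.518354 mL/hr
Time remaining = 35.46105 mL ÷ 6.518354 mL/hr = 5.440184 hr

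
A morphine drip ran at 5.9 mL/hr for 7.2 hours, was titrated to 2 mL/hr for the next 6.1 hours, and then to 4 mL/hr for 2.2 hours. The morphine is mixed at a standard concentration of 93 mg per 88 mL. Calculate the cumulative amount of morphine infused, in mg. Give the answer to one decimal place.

67.1 mg

Concentration = 93 mg ÷ 88 mL = 1.056818 mg/mL
Stage 1: 5.9 mL/hr × 7.2 hr = 42.48 mL → 42.48 mL × 1.056818 mg/mL = 44.89364 mg
Stage 2: 2 mL/hr × 6.1 hr = 12.2 mL → 12.2 mL × 1.056818 mg/mL = 12.89318 mg
Stage 3: 4 mL/hr × 2.2 hr = 8.8 mL → 8.8 mL × 1.056818 mg/mL = 9.3 mg
Total = 44.89364 + 12.89318 + 9.3 = 67.08682 mg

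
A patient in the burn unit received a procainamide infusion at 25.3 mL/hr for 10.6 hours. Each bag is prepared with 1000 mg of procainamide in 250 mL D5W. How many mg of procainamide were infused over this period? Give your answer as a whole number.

Concentration = 1000 mg ÷ 250 mL = 4 mg/mL
Drug rate = 25.3 mL/hr × 4 mg/mL = 101.2 mg/hr
Total = 101.2 mg/hr × 10.6 hr = 1072.72 mg

1073 mg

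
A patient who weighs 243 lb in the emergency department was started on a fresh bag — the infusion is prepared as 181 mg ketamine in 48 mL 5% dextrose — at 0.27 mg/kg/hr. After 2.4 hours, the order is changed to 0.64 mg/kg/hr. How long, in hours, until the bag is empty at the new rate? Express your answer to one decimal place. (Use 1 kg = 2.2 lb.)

1.5 hours

Initial rate:
Weight = 243 lb ÷ 2.2 lb/kg = 110.4545 kg
Dose = 0.27 mg/kg/hr × 110.4545 kg = 29.82273 mg/hr
Concentration = 181 mg ÷ 48 mL = 3.770833 mg/mL
Rate = 29.82273 mg/hr ÷ 3.770833 mg/mL = 7.90879 mL/hr
Volume infused so far = 7.90879 mL/hr × 2.4 hr = 18.98109 mL
Volume remaining = 48 − 18.98109 = 29.01891 mL
New rate:
Dose = 0.64 mg/kg/hr × 110.4545 kg = 70.69091 mg/hr
Rate = 70.69091 mg/hr ÷ 3.770833 mg/mL = 18.74676 mL/hr
Time remaining = 29.01891 mL ÷ 18.74676 mL/hr = 1.547942 hr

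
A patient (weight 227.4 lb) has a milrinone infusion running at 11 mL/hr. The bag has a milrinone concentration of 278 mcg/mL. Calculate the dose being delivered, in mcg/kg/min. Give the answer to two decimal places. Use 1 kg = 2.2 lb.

Weight = 227.4 lb ÷ 2.2 lb/kg = 103.3636 kg
Drug rate = 11 mL/hr × 278 mcg/mL = 3058 mcg/hr
3058 mcg/hr ÷ 60 min/hr = 50.96667 mcg/min
50.96667 mcg/min ÷ 103.3636 kg = 0.4930812 mcg/kg/min

0.49 mcg/kg/min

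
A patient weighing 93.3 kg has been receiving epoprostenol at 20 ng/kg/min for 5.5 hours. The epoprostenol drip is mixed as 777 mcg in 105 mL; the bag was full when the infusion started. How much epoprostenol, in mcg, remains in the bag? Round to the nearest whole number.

Dose = 20 ng/kg/min × 93.3 kg = 1866 ng/min
1866 ng/min × 60 min/hr = 111960 ng/hr
Concentration = 777 mcg ÷ 105 mL = 7.4 mcg/mL = 7400 ng/mL
Rate = 111960 ng/hr ÷ 7400 ng/mL = 15.12973 mL/hr
Volume infused = 15.12973 mL/hr × 5.5 hr = 83.21351 mL
Volume remaining = 105 − 83.21351 = 21.78649 mL
Drug remaining = 21.78649 mL × 7400 ng/mL = 161220 ng = 161.22 mcg

161 mcg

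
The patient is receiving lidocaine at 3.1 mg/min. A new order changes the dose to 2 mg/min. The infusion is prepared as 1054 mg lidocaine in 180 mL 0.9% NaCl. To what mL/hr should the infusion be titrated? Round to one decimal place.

20.5 mL/hr

2 mg/min × 60 min/hr = 120 mg/hr
Concentration = 1054 mg ÷ 180 mL = 5.855556 mg/mL
Rate = 120 mg/hr ÷ 5.855556 mg/mL = 20.49336 mL/hr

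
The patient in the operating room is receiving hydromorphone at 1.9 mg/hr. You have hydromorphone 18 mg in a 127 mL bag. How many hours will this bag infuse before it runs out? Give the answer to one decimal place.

9.5 hours

Concentration = 18 mg ÷ 127 mL = 0.1417323 mg/mL
Rate = 1.9 mg/hr ÷ 0.1417323 mg/mL = 13.40556 mL/hr
Duration = 127 mL ÷ 13.40556 mL/hr = 9.473684 hr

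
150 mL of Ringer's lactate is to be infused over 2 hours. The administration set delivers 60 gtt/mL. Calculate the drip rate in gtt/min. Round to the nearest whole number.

150 mL ÷ (2 hr × 60 = 120 min) = 1.25 mL/min
1.25 mL/min × 60 gtt/mL = 75 gtt/min

75 gtt/min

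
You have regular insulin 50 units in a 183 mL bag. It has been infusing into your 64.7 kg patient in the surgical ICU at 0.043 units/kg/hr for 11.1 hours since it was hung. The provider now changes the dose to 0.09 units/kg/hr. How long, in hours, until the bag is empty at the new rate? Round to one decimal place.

Initial rate:
Dose = 0.043 units/kg/hr × 64.7 kg = 2.7821 units/hr
Concentration = 50 units ÷ 183 mL = 0.273224 units/mL
Rate = 2.7821 units/hr ÷ 0.273224 units/mL = 10.18249 mL/hr
Volume infused so far = 10.18249 mL/hr × 11.1 hr = 113.0256 mL
Volume remaining = 183 − 113.0256 = 69.97441 mL
New rate:
Dose = 0.09 units/kg/hr × 64.7 kg = 5.823 units/hr
Rate = 5.823 units/hr ÷ 0.273224 units/mL = 21.31218 mL/hr
Time remaining = 69.97441 mL ÷ 21.31218 mL/hr = 3.283306 hr

3.3 hours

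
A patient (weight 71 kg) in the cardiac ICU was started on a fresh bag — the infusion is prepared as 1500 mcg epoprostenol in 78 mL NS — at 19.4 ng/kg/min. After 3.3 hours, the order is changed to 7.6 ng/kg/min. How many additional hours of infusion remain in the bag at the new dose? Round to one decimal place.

37.9 hours

Initial rate:
Dose = 19.4 ng/kg/min × 71 kg = 1377.4 ng/min
1377.4 ng/min × 60 min/hr = 82644 ng/hr
Concentration = 1500 mcg ÷ 78 mL = 19.23077 mcg/mL = 19230.77 ng/mL
Rate = 82644 ng/hr ÷ 19230.77 ng/mL = 4.297488 mL/hr
Volume infused so far = 4.297488 mL/hr × 3.3 hr = 14.18171 mL
Volume remaining = 78 − 14.18171 = 63.81829 mL
New rate:
Dose = 7.6 ng/kg/min × 71 kg = 539.6 ng/min
539.6 ng/min × 60 min/hr = 32376 ng/hr
Rate = 32376 ng/hr ÷ 19230.77 ng/mL = 1.683552 mL/hr
Time remaining = 63.81829 mL ÷ 1.683552 mL/hr = 37.90693 hr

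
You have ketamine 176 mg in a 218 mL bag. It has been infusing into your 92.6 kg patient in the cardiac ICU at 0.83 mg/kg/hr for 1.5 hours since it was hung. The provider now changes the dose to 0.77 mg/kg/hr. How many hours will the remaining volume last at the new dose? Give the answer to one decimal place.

0.9 hours

Initial rate:
Dose = 0.83 mg/kg/hr × 92.6 kg = 76.858 mg/hr
Concentration = 176 mg ÷ 218 mL = 0.8073394 mg/mL
Rate = 76.858 mg/hr ÷ 0.8073394 mg/mL = 95.19911 mL/hr
Volume infused so far = 95.19911 mL/hr × 1.5 hr = 142.7987 mL
Volume remaining = 218 − 142.7987 = 75.20133 mL
New rate:
Dose = 0.77 mg/kg/hr × 92.6 kg = 71.302 mg/hr
Rate = 71.302 mg/hr ÷ 0.8073394 mg/mL = 88.31725 mL/hr
Time remaining = 75.20133 mL ÷ 88.31725 mL/hr = 0.8514908 hr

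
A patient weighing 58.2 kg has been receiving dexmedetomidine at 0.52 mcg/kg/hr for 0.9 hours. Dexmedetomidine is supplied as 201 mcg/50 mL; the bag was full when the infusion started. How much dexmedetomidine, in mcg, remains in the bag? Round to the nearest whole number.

174 mcg

Dose = 0.52 mcg/kg/hr × 58.2 kg = 30.264 mcg/hr
Concentration = 201 mcg ÷ 50 mL = 4.02 mcg/mL
Rate = 30.264 mcg/hr ÷ 4.02 mcg/mL = 7.528358 mL/hr
Volume infused = 7.528358 mL/hr × 0.9 hr = 6.775522 mL
Volume remaining = 50 − 6.775522 = 43.22448 mL
Drug remaining = 43.22448 mL × 4.02 mcg/mL = 173.7624 mcg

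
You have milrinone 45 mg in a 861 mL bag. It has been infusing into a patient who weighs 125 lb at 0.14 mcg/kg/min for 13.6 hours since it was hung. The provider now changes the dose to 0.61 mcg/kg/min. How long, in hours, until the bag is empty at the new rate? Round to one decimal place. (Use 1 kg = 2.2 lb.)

Initial rate:
Weight = 125 lb ÷ 2.2 lb/kg = 56.81818 kg
Dose = 0.14 mcg/kg/min × 56.81818 kg = 7.954545 mcg/min
7.954545 mcg/min × 60 min/hr = 477.2727 mcg/hr
Concentration = 45 mg ÷ 861 mL = 0.05226481 mg/mL = 52.26481 mcg/mL
Rate = 477.2727 mcg/hr ÷ 52.26481 mcg/mL = 9.131818 mL/hr
Volume infused so far = 9.131818 mL/hr × 13.6 hr = 124.1927 mL
Volume remaining = 861 − 124.1927 = 736.8073 mL
New rate:
Dose = 0.61 mcg/kg/min × 56.81818 kg = 34.65909 mcg/min
34.65909 mcg/min × 60 min/hr = 2079.545 mcg/hr
Rate = 2079.545 mcg/hr ÷ 52.26481 mcg/mL = 39.78864 mL/hr
Time remaining = 736.8073 mL ÷ 39.78864 mL/hr = 18.51803 hr

18.5 hours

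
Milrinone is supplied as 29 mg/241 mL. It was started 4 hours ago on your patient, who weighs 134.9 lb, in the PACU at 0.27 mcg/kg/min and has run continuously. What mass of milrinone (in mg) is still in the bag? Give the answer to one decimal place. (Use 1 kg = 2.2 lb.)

Weight = 134.9 lb ÷ 2.2 lb/kg = 61.31818 kg
Dose = 0.27 mcg/kg/min × 61.31818 kg = 16.55591 mcg/min
16.55591 mcg/min × 60 min/hr = 993.3545 mcg/hr
Concentration = 29 mg ÷ 241 mL = 0.120332 mg/mL = 120.332 mcg/mL
Rate = 993.3545 mcg/hr ÷ 120.332 mcg/mL = 8.255119 mL/hr
Volume infused = 8.255119 mL/hr × 4 hr = 33.02048 mL
Volume remaining = 241 − 33.02048 = 207.9795 mL
Drug remaining = 207.9795 mL × 120.332 mcg/mL = 25026.58 mcg = 25.02658 mg

25.0 mg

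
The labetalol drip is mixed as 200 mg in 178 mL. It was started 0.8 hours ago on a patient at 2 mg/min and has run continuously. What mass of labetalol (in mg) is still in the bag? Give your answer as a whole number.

2 mg/min × 60 min/hr = 120 mg/hr
Concentration = 200 mg ÷ 178 mL = 1.123596 mg/mL
Rate = 120 mg/hr ÷ 1.123596 mg/mL = 106.8 mL/hr
Volume infused = 106.8 mL/hr × 0.8 hr = 85.44 mL
Volume remaining = 178 − 85.44 = 92.56 mL
Drug remaining = 92.56 mL × 1.123596 mg/mL = 104 mg

104 mg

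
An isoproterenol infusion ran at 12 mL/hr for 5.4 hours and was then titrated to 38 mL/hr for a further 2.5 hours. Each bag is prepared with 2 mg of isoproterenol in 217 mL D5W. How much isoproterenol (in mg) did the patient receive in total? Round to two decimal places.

Concentration = 2 mg ÷ 217 mL = 0.00921659 mg/mL
Stage 1: 12 mL/hr × 5.4 hr = 64.8 mL → 64.8 mL × 0.00921659 mg/mL = 0.597235 mg
Stage 2: 38 mL/hr × 2.5 hr = 95 mL → 95 mL × 0.00921659 mg/mL = 0.875576 mg
Total = 0.597235 + 0.875576 = 1.472811 mg

1.47 mg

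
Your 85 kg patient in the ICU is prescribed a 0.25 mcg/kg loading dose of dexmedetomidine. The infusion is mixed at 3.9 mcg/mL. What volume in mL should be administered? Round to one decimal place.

Dose = 0.25 mcg/kg × 85 kg = 21.25 mcg
Volume = 21.25 mcg ÷ 3.9 mcg/mL = 5.448718 mL

5.4 mL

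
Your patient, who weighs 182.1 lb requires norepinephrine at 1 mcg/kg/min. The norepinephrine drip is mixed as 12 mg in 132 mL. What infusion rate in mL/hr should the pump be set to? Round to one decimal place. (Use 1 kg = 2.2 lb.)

54.6 mL/hr

Weight = 182.1 lb ÷ 2.2 lb/kg = 82.77273 kg
Dose = 1 mcg/kg/min × 82.77273 kg = 82.77273 mcg/min
82.77273 mcg/min × 60 min/hr = 4966.364 mcg/hr
Concentration = 12 mg ÷ 132 mL = 0.09090909 mg/mL = 90.90909 mcg/mL
Rate = 4966.364 mcg/hr ÷ 90.90909 mcg/mL = 54.63 mL/hr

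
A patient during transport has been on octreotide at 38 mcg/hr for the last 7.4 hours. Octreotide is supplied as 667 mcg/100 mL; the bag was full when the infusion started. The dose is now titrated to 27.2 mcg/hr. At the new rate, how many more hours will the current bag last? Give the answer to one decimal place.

14.2 hours

Initial rate:
Concentration = 667 mcg ÷ 100 mL = 6.67 mcg/mL
Rate = 38 mcg/hr ÷ 6.67 mcg/mL = 5.697151 mL/hr
Volume infused so far = 5.697151 mL/hr × 7.4 hr = 42.15892 mL
Volume remaining = 100 − 42.15892 = 57.84108 mL
New rate:
Rate = 27.2 mcg/hr ÷ 6.67 mcg/mL = 4.077961 mL/hr
Time remaining = 57.84108 mL ÷ 4.077961 mL/hr = 14.18382 hr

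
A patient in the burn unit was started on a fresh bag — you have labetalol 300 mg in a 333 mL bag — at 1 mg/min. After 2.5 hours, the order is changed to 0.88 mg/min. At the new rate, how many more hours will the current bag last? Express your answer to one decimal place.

Initial rate:
1 mg/min × 60 min/hr = 60 mg/hr
Concentration = 300 mg ÷ 333 mL = 0.9009009 mg/mL
Rate = 60 mg/hr ÷ 0.9009009 mg/mL = 66.6 mL/hr
Volume infused so far = 66.6 mL/hr × 2.5 hr = 166.5 mL
Volume remaining = 333 − 166.5 = 166.5 mL
New rate:
0.88 mg/min × 60 min/hr = 52.8 mg/hr
Rate = 52.8 mg/hr ÷ 0.9009009 mg/mL = 58.608 mL/hr
Time remaining = 166.5 mL ÷ 58.608 mL/hr = 2.840909 hr

2.8 hours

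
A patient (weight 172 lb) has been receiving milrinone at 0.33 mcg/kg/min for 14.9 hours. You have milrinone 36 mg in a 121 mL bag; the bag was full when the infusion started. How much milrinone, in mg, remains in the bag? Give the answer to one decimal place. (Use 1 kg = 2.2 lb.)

12.9 mg

Weight = 172 lb ÷ 2.2 lb/kg = 78.18182 kg
Dose = 0.33 mcg/kg/min × 78.18182 kg = 25.8 mcg/min
25.8 mcg/min × 60 min/hr = 1548 mcg/hr
Concentration = 36 mg ÷ 121 mL = 0.2975207 mg/mL = 297.5207 mcg/mL
Rate = 1548 mcg/hr ÷ 297.5207 mcg/mL = 5.203 mL/hr
Volume infused = 5.203 mL/hr × 14.9 hr = 77.5247 mL
Volume remaining = 121 − 77.5247 = 43.4753 mL
Drug remaining = 43.4753 mL × 297.5207 mcg/mL = 12934.8 mcg = 12.9348 mg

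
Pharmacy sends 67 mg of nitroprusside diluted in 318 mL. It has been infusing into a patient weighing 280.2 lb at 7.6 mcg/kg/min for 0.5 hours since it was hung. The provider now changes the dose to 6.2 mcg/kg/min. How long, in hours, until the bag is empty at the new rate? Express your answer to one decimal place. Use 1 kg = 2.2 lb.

0.8 hours

Initial rate:
Weight = 280.2 lb ÷ 2.2 lb/kg = 127.3636 kg
Dose = 7.6 mcg/kg/min × 127.3636 kg = 967.9636 mcg/min
967.9636 mcg/min × 60 min/hr = 58077.82 mcg/hr
Concentration = 67 mg ÷ 318 mL = 0.2106918 mg/mL = 210.6918 mcg/mL
Rate = 58077.82 mcg/hr ÷ 210.6918 mcg/mL = 275.6529 mL/hr
Volume infused so far = 275.6529 mL/hr × 0.5 hr = 137.8265 mL
Volume remaining = 318 − 137.8265 = 180.1735 mL
New rate:
Dose = 6.2 mcg/kg/min × 127.3636 kg = 789.6545 mcg/min
789.6545 mcg/min × 60 min/hr = 47379.27 mcg/hr
Rate = 47379.27 mcg/hr ÷ 210.6918 mcg/mL = 224.8748 mL/hr
Time remaining = 180.1735 mL ÷ 224.8748 mL/hr = 0.8012173 hr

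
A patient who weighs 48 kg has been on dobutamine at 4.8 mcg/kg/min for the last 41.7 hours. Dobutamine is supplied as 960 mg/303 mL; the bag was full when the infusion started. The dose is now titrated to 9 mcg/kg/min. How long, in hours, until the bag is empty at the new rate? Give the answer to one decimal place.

Initial rate:
Dose = 4.8 mcg/kg/min × 48 kg = 230.4 mcg/min
230.4 mcg/min × 60 min/hr = 13824 mcg/hr
Concentration = 960 mg ÷ 303 mL = 3.168317 mg/mL = 3168.317 mcg/mL
Rate = 13824 mcg/hr ÷ 3168.317 mcg/mL = 4.3632 mL/hr
Volume infused so far = 4.3632 mL/hr × 41.7 hr = 181.9454 mL
Volume remaining = 303 − 181.9454 = 121.0546 mL
New rate:
Dose = 9 mcg/kg/min × 48 kg = 432 mcg/min
432 mcg/min × 60 min/hr = 25920 mcg/hr
Rate = 25920 mcg/hr ÷ 3168.317 mcg/mL = 8.181 mL/hr
Time remaining = 121.0546 mL ÷ 8.181 mL/hr = 14.79704 hr

14.8 hours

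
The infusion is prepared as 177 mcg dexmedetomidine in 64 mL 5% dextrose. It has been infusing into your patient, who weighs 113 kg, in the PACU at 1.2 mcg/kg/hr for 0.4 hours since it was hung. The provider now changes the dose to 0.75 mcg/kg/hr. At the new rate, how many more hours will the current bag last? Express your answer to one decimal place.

1.4 hours

Initial rate:
Dose = 1.2 mcg/kg/hr × 113 kg = 135.6 mcg/hr
Concentration = 177 mcg ÷ 64 mL = 2.765625 mcg/mL
Rate = 135.6 mcg/hr ÷ 2.765625 mcg/mL = 49.03051 mL/hr
Volume infused so far = 49.03051 mL/hr × 0.4 hr = 19.6122 mL
Volume remaining = 64 − 19.6122 = 44.3878 mL
New rate:
Dose = 0.75 mcg/kg/hr × 113 kg = 84.75 mcg/hr
Rate = 84.75 mcg/hr ÷ 2.765625 mcg/mL = 30.64407 mL/hr
Time remaining = 44.3878 mL ÷ 30.64407 mL/hr = 1.448496 hr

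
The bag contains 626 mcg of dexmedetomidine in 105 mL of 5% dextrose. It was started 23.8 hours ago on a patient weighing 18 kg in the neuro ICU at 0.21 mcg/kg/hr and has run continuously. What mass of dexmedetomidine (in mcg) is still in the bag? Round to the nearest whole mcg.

Dose = 0.21 mcg/kg/hr × 18 kg = 3.78 mcg/hr
Concentration = 626 mcg ÷ 105 mL = 5.961905 mcg/mL
Rate = 3.78 mcg/hr ÷ 5.961905 mcg/mL = 0.6340256 mL/hr
Volume infused = 0.6340256 mL/hr × 23.8 hr = 15.08981 mL
Volume remaining = 105 − 15.08981 = 89.91019 mL
Drug remaining = 89.91019 mL × 5.961905 mcg/mL = 536.036 mcg

536 mcg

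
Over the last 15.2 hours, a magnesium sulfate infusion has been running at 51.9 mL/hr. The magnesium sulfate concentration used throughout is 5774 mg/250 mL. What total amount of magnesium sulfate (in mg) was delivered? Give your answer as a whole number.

Concentration = 5774 mg ÷ 250 mL = 23.096 mg/mL
Drug rate = 51.9 mL/hr × 23.096 mg/mL = 1198.682 mg/hr
Total = 1198.682 mg/hr × 15.2 hr = 18219.97 mg

18220 mg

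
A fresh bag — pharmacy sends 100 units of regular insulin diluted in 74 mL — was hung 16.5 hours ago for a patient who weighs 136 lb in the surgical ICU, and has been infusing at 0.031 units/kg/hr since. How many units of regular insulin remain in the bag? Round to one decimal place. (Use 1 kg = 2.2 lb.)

Weight = 136 lb ÷ 2.2 lb/kg = 61.81818 kg
Dose = 0.031 units/kg/hr × 61.81818 kg = 1.916364 units/hr
Concentration = 100 units ÷ 74 mL = 1.351351 units/mL
Rate = 1.916364 units/hr ÷ 1.351351 units/mL = 1.418109 mL/hr
Volume infused = 1.418109 mL/hr × 16.5 hr = 23.3988 mL
Volume remaining = 74 − 23.3988 = 50.6012 mL
Drug remaining = 50.6012 mL × 1.351351 units/mL = 68.38 units

68.4 units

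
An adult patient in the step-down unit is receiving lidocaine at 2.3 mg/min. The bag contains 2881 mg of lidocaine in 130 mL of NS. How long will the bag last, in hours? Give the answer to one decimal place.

20.9 hours

2.3 mg/min × 60 min/hr = 138 mg/hr
Concentration = 2881 mg ÷ 130 mL = 22.16154 mg/mL
Rate = 138 mg/hr ÷ 22.16154 mg/mL = 6.227005 mL/hr
Duration = 130 mL ÷ 6.227005 mL/hr = 20.87681 hr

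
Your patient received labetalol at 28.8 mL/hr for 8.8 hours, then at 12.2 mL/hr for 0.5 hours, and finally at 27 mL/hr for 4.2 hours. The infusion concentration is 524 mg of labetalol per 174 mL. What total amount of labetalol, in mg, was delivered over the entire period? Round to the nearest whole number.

Concentration = 524 mg ÷ 174 mL = 3.011494 mg/mL
Stage 1: 28.8 mL/hr × 8.8 hr = 253.44 mL → 253.44 mL × 3.011494 mg/mL = 763.2331 mg
Stage 2: 12.2 mL/hr × 0.5 hr = 6.1 mL → 6.1 mL × 3.011494 mg/mL = 18.37011 mg
Stage 3: 27 mL/hr × 4.2 hr = 113.4 mL → 113.4 mL × 3.011494 mg/mL = 341.5034 mg
Total = 763.2331 + 18.37011 + 341.5034 = 1123.107 mg

1123 mg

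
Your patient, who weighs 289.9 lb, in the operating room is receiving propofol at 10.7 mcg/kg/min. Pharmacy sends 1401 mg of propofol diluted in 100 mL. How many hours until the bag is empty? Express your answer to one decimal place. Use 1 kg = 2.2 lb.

Weight = 289.9 lb ÷ 2.2 lb/kg = 131.7727 kg
Dose = 10.7 mcg/kg/min × 131.7727 kg = 1409.968 mcg/min
1409.968 mcg/min × 60 min/hr = 84598.09 mcg/hr
Concentration = 1401 mg ÷ 100 mL = 14.01 mg/mL = 14010 mcg/mL
Rate = 84598.09 mcg/hr ÷ 14010 mcg/mL = 6.038408 mL/hr
Duration = 100 mL ÷ 6.038408 mL/hr = 16.56066 hr

16.6 hours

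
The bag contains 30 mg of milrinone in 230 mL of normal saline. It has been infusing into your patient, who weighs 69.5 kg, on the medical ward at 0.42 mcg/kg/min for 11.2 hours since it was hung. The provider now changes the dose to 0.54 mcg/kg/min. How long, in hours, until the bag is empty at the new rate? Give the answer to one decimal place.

4.6 hours

Initial rate:
Dose = 0.42 mcg/kg/min × 69.5 kg = 29.19 mcg/min
29.19 mcg/min × 60 min/hr = 1751.4 mcg/hr
Concentration = 30 mg ÷ 230 mL = 0.1304348 mg/mL = 130.4348 mcg/mL
Rate = 1751.4 mcg/hr ÷ 130.4348 mcg/mL = 13.4274 mL/hr
Volume infused so far = 13.4274 mL/hr × 11.2 hr = 150.3869 mL
Volume remaining = 230 − 150.3869 = 79.61312 mL
New rate:
Dose = 0.54 mcg/kg/min × 69.5 kg = 37.53 mcg/min
37.53 mcg/min × 60 min/hr = 2251.8 mcg/hr
Rate = 2251.8 mcg/hr ÷ 130.4348 mcg/mL = 17.2638 mL/hr
Time remaining = 79.61312 mL ÷ 17.2638 mL/hr = 4.611564 hr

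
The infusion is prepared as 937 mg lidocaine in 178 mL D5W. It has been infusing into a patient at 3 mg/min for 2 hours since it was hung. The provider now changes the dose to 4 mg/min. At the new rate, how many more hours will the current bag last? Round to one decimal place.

Initial rate:
3 mg/min × 60 min/hr = 180 mg/hr
Concentration = 937 mg ÷ 178 mL = 5.264045 mg/mL
Rate = 180 mg/hr ÷ 5.264045 mg/mL = 34.19424 mL/hr
Volume infused so far = 34.19424 mL/hr × 2 hr = 68.38847 mL
Volume remaining = 178 − 68.38847 = 109.6115 mL
New rate:
4 mg/min × 60 min/hr = 240 mg/hr
Rate = 240 mg/hr ÷ 5.264045 mg/mL = 45.59232 mL/hr
Time remaining = 109.6115 mL ÷ 45.59232 mL/hr = 2.404167 hr

2.4 hours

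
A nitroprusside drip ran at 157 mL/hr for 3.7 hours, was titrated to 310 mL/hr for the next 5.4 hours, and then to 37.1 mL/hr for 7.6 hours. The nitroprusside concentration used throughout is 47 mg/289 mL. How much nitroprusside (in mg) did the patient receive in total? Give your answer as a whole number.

413 mg

Concentration = 47 mg ÷ 289 mL = 0.1626298 mg/mL
Stage 1: 157 mL/hr × 3.7 hr = 580.9 mL → 580.9 mL × 0.1626298 mg/mL = 94.47163 mg
Stage 2: 310 mL/hr × 5.4 hr = 1674 mL → 1674 mL × 0.1626298 mg/mL = 272.2422 mg
Stage 3: 37.1 mL/hr × 7.6 hr = 281.96 mL → 281.96 mL × 0.1626298 mg/mL = 45.85509 mg
Total = 94.47163 + 272.2422 + 45.85509 = 412.5689 mg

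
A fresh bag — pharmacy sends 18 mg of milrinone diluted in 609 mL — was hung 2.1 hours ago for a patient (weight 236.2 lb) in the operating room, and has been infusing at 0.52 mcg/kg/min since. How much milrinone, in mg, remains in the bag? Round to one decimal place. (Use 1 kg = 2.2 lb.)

Weight = 236.2 lb ÷ 2.2 lb/kg = 107.3636 kg
Dose = 0.52 mcg/kg/min × 107.3636 kg = 55.82909 mcg/min
55.82909 mcg/min × 60 min/hr = 3349.745 mcg/hr
Concentration = 18 mg ÷ 609 mL = 0.02955665 mg/mL = 29.55665 mcg/mL
Rate = 3349.745 mcg/hr ÷ 29.55665 mcg/mL = 113.3331 mL/hr
Volume infused = 113.3331 mL/hr × 2.1 hr = 237.9994 mL
Volume remaining = 609 − 237.9994 = 371.0006 mL
Drug remaining = 371.0006 mL × 29.55665 mcg/mL = 10965.53 mcg = 10.96553 mg

11.0 mg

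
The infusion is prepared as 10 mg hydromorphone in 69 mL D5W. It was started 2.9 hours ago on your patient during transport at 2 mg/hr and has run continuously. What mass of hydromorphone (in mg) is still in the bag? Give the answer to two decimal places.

Concentration = 10 mg ÷ 69 mL = 0.1449275 mg/mL
Rate = 2 mg/hr ÷ 0.1449275 mg/mL = 13.8 mL/hr
Volume infused = 13.8 mL/hr × 2.9 hr = 40.02 mL
Volume remaining = 69 − 40.02 = 28.98 mL
Drug remaining = 28.98 mL × 0.1449275 mg/mL = 4.2 mg

4.20 mg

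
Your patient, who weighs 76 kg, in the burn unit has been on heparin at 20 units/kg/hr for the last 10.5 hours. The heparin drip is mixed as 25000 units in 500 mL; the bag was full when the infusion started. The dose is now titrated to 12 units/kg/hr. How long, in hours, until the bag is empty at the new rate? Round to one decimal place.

9.9 hours

Initial rate:
Dose = 20 units/kg/hr × 76 kg = 1520 units/hr
Concentration = 25000 units ÷ 500 mL = 50 units/mL
Rate = 1520 units/hr ÷ 50 units/mL = 30.4 mL/hr
Volume infused so far = 30.4 mL/hr × 10.5 hr = 319.2 mL
Volume remaining = 500 − 319.2 = 180.8 mL
New rate:
Dose = 12 units/kg/hr × 76 kg = 912 units/hr
Rate = 912 units/hr ÷ 50 units/mL = 18.24 mL/hr
Time remaining = 180.8 mL ÷ 18.24 mL/hr = 9.912281 hr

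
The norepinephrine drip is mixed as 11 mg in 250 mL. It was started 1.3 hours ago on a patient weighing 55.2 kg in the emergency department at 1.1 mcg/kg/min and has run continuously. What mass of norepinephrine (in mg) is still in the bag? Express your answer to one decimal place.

6.3 mg

Dose = 1.1 mcg/kg/min × 55.2 kg = 60.72 mcg/min
60.72 mcg/min × 60 min/hr = 3643.2 mcg/hr
Concentration = 11 mg ÷ 250 mL = 0.044 mg/mL = 44 mcg/mL
Rate = 3643.2 mcg/hr ÷ 44 mcg/mL = 82.8 mL/hr
Volume infused = 82.8 mL/hr × 1.3 hr = 107.64 mL
Volume remaining = 250 − 107.64 = 142.36 mL
Drug remaining = 142.36 mL × 44 mcg/mL = 6263.84 mcg = 6.26384 mg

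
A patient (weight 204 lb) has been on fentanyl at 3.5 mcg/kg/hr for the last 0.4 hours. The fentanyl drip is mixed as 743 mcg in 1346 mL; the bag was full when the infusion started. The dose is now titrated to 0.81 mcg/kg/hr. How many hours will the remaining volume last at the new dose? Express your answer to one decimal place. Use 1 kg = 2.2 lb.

Initial rate:
Weight = 204 lb ÷ 2.2 lb/kg = 92.72727 kg
Dose = 3.5 mcg/kg/hr × 92.72727 kg = 324.5455 mcg/hr
Concentration = 743 mcg ÷ 1346 mL = 0.5520059 mcg/mL
Rate = 324.5455 mcg/hr ÷ 0.5520059 mcg/mL = 587.9383 mL/hr
Volume infused so far = 587.9383 mL/hr × 0.4 hr = 235.1753 mL
Volume remaining = 1346 − 235.1753 = 1110.825 mL
New rate:
Dose = 0.81 mcg/kg/hr × 92.72727 kg = 75.10909 mcg/hr
Rate = 75.10909 mcg/hr ÷ 0.5520059 mcg/mL = 136.0657 mL/hr
Time remaining = 1110.825 mL ÷ 136.0657 mL/hr = 8.163883 hr

8.2 hours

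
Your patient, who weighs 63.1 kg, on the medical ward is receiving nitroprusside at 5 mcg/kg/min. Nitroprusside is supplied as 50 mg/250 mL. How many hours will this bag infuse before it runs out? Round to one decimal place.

Dose = 5 mcg/kg/min × 63.1 kg = 315.5 mcg/min
315.5 mcg/min × 60 min/hr = 18930 mcg/hr
Concentration = 50 mg ÷ 250 mL = 0.2 mg/mL = 200 mcg/mL
Rate = 18930 mcg/hr ÷ 200 mcg/mL = 94.65 mL/hr
Duration = 250 mL ÷ 94.65 mL/hr = 2.64131 hr

2.6 hours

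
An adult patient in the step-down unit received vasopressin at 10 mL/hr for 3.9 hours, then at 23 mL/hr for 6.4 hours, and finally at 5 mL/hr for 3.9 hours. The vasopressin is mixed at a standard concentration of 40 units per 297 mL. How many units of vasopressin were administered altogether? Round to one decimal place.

27.7 units

Concentration = 40 units ÷ 297 mL = 0.1346801 units/mL
Stage 1: 10 mL/hr × 3.9 hr = 39 mL → 39 mL × 0.1346801 units/mL = 5.252525 units
Stage 2: 23 mL/hr × 6.4 hr = 147.2 mL → 147.2 mL × 0.1346801 units/mL = 19.82492 units
Stage 3: 5 mL/hr × 3.9 hr = 19.5 mL → 19.5 mL × 0.1346801 units/mL = 2.626263 units
Total = 5.252525 + 19.82492 + 2.626263 = 27.7037 units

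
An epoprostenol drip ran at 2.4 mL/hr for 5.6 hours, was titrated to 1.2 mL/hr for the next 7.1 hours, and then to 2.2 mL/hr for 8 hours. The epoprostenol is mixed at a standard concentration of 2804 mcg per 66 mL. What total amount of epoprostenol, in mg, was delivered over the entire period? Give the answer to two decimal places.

Concentration = 2804 mcg ÷ 66 mL = 42.48485 mcg/mL
Stage 1: 2.4 mL/hr × 5.6 hr = 13.44 mL → 13.44 mL × 42.48485 mcg/mL = 570.9964 mcg
Stage 2: 1.2 mL/hr × 7.1 hr = 8.52 mL → 8.52 mL × 42.48485 mcg/mL = 361.9709 mcg
Stage 3: 2.2 mL/hr × 8 hr = 17.6 mL → 17.6 mL × 42.48485 mcg/mL = 747.7333 mcg
Total = 570.9964 + 361.9709 + 747.7333 = 1680.701 mcg = 1.680701 mg

1.68 mg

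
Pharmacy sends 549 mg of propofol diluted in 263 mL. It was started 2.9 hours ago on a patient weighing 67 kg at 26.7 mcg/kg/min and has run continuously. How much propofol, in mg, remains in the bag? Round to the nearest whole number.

238 mg

Dose = 26.7 mcg/kg/min × 67 kg = 1788.9 mcg/min
1788.9 mcg/min × 60 min/hr = 107334 mcg/hr
Concentration = 549 mg ÷ 263 mL = 2.087452 mg/mL = 2087.452 mcg/mL
Rate = 107334 mcg/hr ÷ 2087.452 mcg/mL = 51.41866 mL/hr
Volume infused = 51.41866 mL/hr × 2.9 hr = 149.1141 mL
Volume remaining = 263 − 149.1141 = 113.8859 mL
Drug remaining = 113.8859 mL × 2087.452 mcg/mL = 237731.4 mcg = 237.7314 mg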